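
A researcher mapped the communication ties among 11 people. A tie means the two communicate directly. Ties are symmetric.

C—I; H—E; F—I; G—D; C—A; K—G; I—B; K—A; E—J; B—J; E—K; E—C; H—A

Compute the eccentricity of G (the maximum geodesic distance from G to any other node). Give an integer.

5

Distances from G: A:2, B:4, C:3, D:1, E:2, F:5, H:3, I:4, J:3, K:1.
The largest is 5 (to F), so the eccentricity of G is 5.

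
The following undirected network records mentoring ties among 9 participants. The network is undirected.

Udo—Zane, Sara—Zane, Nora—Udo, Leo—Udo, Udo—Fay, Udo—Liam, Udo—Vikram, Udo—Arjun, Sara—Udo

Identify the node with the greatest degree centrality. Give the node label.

Degrees — Arjun:1, Fay:1, Leo:1, Liam:1, Nora:1, Sara:2, Udo:8, Vikram:1, Zane:2.
The maximum is 8, attained only by Udo.

Udo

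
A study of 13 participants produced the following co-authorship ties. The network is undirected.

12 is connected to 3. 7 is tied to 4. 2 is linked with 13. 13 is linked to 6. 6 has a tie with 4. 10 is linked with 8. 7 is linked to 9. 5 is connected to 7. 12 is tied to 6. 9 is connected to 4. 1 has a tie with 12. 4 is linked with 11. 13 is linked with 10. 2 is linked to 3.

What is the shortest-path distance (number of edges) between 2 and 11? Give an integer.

One shortest route is 2 – 13 – 6 – 4 – 11, which uses 4 edges, and at distance 3 from 2 we only reach {1, 4, 8}, which does not include 11. So d(2,11) = 4.

4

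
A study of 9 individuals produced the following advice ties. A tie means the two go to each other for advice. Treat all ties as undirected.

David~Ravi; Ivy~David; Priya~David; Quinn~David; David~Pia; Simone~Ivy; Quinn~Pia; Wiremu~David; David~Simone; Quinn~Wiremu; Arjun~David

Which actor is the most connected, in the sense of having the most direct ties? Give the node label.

Degrees — Arjun:1, David:8, Ivy:2, Pia:2, Priya:1, Quinn:3, Ravi:1, Simone:2, Wiremu:2.
The maximum is 8, attained only by David.

David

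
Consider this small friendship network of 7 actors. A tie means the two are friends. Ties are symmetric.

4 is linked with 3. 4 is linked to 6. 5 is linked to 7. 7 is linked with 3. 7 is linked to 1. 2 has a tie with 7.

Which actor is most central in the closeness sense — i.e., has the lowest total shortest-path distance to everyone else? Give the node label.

7

Farness (sum of distances to all others) for each node — 1:14, 2:14, 3:10, 4:13, 5:14, 6:18, 7:9.
The smallest farness is 9, for 7, so 7 has the highest closeness.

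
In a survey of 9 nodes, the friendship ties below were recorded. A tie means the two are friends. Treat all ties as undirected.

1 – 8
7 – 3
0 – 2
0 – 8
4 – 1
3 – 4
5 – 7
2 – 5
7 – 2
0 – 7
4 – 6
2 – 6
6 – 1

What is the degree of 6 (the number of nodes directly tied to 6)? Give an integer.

6 is directly tied to 1, 2, and 4. That is 3 neighbors, so the degree of 6 is 3.

3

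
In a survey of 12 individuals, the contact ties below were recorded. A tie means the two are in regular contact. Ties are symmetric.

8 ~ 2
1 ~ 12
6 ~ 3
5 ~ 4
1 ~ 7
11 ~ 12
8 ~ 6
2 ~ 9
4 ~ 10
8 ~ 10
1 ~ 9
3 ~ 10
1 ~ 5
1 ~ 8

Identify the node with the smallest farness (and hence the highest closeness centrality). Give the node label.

Farness (sum of distances to all others) for each node — 1:18, 2:27, 3:32, 4:27, 5:24, 6:27, 7:28, 8:19, 9:26, 10:24, 11:36, 12:26.
The smallest farness is 18, for 1, so 1 has the highest closeness.

1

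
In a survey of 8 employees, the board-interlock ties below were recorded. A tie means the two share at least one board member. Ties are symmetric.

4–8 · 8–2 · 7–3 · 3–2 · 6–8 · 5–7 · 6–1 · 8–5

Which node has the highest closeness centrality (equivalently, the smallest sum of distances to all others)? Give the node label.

8

Farness (sum of distances to all others) for each node — 1:20, 2:13, 3:16, 4:16, 5:13, 6:14, 7:16, 8:10.
The smallest farness is 10, for 8, so 8 has the highest closeness.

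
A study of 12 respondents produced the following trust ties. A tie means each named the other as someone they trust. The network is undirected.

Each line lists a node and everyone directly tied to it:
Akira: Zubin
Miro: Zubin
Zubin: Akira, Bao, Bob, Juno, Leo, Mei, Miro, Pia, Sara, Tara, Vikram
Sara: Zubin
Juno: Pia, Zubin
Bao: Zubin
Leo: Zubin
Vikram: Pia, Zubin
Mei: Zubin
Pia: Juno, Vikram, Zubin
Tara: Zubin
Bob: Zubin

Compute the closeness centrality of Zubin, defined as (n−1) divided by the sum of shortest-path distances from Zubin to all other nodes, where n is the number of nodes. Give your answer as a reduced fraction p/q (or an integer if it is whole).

1

Distances from Zubin: Akira:1, Bao:1, Bob:1, Juno:1, Leo:1, Mei:1, Miro:1, Pia:1, Sara:1, Tara:1, Vikram:1. Sum = 11.
n = 12, so closeness = 11/11 = 1.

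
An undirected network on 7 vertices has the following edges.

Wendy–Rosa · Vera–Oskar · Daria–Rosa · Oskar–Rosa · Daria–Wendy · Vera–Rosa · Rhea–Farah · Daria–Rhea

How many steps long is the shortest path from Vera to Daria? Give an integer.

2

One shortest route is Vera – Rosa – Daria, which uses 2 edges, and Vera and Daria are not directly tied, so nothing shorter exists. So d(Vera,Daria) = 2.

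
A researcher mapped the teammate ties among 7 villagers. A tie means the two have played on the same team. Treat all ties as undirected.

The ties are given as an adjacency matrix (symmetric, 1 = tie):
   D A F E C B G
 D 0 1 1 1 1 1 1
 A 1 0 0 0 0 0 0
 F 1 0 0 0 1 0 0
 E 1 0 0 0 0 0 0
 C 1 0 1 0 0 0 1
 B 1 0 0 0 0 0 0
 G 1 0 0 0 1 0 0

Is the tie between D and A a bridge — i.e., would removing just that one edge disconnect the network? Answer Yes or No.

Yes

Without the D–A edge there is no alternate route between D and A, so the network disconnects. It is a bridge.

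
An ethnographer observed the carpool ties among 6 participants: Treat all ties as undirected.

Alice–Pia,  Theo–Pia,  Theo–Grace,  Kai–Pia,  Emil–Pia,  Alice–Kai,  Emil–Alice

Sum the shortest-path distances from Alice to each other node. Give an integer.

8

Distances from Alice: Emil:1, Grace:3, Kai:1, Pia:1, Theo:2.
Sum = 1 + 3 + 1 + 1 + 2 = 8.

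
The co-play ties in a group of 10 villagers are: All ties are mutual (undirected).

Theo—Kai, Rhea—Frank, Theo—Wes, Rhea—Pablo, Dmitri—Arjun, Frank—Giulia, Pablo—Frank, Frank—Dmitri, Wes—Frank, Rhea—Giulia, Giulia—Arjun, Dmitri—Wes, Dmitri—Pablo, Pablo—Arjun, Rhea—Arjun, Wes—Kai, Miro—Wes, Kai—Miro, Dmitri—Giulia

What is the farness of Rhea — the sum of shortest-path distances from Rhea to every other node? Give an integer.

17

Distances from Rhea: Arjun:1, Dmitri:2, Frank:1, Giulia:1, Kai:3, Miro:3, Pablo:1, Theo:3, Wes:2.
Sum = 1 + 2 + 1 + 1 + 3 + 3 + 1 + 3 + 2 = 17.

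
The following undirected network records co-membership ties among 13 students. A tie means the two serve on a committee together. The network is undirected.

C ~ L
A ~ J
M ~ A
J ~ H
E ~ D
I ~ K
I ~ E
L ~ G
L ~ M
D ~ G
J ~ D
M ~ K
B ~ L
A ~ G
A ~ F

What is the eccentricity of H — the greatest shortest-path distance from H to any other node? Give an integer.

Distances from H: A:2, B:5, C:5, D:2, E:3, F:3, G:3, I:4, J:1, K:4, L:4, M:3.
The largest is 5 (to C and B), so the eccentricity of H is 5.

5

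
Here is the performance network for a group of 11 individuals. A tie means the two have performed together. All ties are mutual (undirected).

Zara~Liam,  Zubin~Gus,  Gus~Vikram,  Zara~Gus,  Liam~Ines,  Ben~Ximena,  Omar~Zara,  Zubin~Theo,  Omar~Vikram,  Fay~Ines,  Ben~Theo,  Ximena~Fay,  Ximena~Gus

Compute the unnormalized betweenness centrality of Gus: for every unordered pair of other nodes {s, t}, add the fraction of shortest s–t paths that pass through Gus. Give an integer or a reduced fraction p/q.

131/6

Pairs whose geodesics pass through Gus — Omar–Zubin: 2/2; Omar–Theo: 2/2; Omar–Ben: 2/2; Omar–Ximena: 2/2; Omar–Fay: 2/3; Vikram–Zubin: 1; Vikram–Theo: 1; Vikram–Ben: 1; Vikram–Ximena: 1; Vikram–Fay: 1; Vikram–Ines: 2/3; Vikram–Liam: 1/2; Vikram–Zara: 1/2; Zubin–Ximena: 1 … (+11 more pairs).
All other pairs contribute 0.
Summing the contributions gives betweenness(Gus) = 131/6.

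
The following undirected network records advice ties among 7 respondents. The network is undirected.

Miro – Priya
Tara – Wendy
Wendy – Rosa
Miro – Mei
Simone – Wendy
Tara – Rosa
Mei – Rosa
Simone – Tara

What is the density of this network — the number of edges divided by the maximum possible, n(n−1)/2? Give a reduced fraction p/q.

8/21

There are 8 edges and 7 nodes, so the maximum possible is C(7,2) = 21.
Density = 8/21.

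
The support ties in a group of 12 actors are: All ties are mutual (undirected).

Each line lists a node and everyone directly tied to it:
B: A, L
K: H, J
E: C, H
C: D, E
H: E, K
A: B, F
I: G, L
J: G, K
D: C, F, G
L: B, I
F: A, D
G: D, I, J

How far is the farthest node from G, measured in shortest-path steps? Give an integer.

Distances from G: A:3, B:3, C:2, D:1, E:3, F:2, H:3, I:1, J:1, K:2, L:2.
The largest is 3 (to B, H, A, and E), so the eccentricity of G is 3.

3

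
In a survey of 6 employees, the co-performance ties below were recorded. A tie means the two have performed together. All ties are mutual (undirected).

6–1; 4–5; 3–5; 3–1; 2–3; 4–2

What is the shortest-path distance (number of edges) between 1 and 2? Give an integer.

One shortest route is 1 – 3 – 2, which uses 2 edges, and 1 and 2 are not directly tied, so nothing shorter exists. So d(1,2) = 2.

2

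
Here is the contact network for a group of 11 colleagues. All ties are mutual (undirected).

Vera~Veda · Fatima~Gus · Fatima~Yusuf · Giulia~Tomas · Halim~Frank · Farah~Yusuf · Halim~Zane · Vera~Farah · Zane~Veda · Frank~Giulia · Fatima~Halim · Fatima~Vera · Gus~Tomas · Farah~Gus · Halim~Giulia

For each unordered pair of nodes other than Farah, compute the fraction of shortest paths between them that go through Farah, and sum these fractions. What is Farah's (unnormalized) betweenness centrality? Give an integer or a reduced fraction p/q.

Pairs whose geodesics pass through Farah — Tomas–Yusuf: 1/2; Tomas–Vera: 1/2; Tomas–Veda: 1/3; Gus–Yusuf: 1/2; Gus–Vera: 1/2; Gus–Veda: 1/2; Yusuf–Vera: 1/2; Yusuf–Veda: 1/2.
All other pairs contribute 0.
Summing the contributions gives betweenness(Farah) = 23/6.

23/6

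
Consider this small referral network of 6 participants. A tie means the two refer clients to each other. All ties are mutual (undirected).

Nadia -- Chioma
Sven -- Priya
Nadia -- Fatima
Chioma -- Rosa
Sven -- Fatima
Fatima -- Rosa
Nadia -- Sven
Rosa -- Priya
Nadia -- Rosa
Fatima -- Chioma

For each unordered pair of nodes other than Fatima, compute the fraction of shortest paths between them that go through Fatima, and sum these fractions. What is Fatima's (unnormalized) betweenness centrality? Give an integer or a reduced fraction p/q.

Pairs whose geodesics pass through Fatima — Sven–Rosa: 1/3; Sven–Chioma: 1/2.
All other pairs contribute 0.
Summing the contributions gives betweenness(Fatima) = 5/6.

5/6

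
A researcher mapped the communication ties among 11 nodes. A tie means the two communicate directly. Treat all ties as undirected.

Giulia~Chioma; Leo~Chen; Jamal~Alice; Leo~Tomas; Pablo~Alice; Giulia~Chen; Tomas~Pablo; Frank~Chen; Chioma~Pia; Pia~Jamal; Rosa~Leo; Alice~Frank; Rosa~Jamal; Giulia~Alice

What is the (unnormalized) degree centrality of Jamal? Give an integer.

Jamal is directly tied to Alice, Pia, and Rosa. That is 3 neighbors, so the degree of Jamal is 3.

3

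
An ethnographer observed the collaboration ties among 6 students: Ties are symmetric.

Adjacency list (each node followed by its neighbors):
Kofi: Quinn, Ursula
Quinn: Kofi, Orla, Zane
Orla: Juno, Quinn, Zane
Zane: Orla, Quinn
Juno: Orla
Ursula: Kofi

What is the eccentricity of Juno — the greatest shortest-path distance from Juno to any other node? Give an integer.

Distances from Juno: Kofi:3, Orla:1, Quinn:2, Ursula:4, Zane:2.
The largest is 4 (to Ursula), so the eccentricity of Juno is 4.

4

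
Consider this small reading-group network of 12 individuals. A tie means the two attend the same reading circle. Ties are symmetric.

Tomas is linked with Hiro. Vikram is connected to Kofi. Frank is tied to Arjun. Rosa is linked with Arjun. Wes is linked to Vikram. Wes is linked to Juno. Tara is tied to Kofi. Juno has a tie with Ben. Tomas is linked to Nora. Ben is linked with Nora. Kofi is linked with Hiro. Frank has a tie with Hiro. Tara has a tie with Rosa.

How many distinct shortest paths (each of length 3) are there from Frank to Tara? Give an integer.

2

The shortest distance is 3. The length-3 paths are: Frank–Arjun–Rosa–Tara; Frank–Hiro–Kofi–Tara.
That gives 2 distinct shortest paths.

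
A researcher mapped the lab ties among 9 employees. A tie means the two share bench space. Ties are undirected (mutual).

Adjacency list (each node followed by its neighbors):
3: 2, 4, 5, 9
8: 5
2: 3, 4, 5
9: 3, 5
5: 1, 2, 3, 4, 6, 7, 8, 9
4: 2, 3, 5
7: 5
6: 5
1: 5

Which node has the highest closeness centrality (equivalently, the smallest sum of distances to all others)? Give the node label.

Farness (sum of distances to all others) for each node — 1:15, 2:13, 3:12, 4:13, 5:8, 6:15, 7:15, 8:15, 9:14.
The smallest farness is 8, for 5, so 5 has the highest closeness.

5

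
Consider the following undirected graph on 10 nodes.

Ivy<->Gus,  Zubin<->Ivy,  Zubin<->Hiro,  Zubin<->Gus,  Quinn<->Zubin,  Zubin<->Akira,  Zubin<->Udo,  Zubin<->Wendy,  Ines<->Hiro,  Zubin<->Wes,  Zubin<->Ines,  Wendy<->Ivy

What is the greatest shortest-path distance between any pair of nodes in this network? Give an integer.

Eccentricity of each node (its greatest distance to any other): Akira:2, Gus:2, Hiro:2, Ines:2, Ivy:2, Quinn:2, Udo:2, Wendy:2, Wes:2, Zubin:1.
The maximum eccentricity is 2, realized for instance by the pair Wes–Gus via Wes – Zubin – Gus. So the diameter is 2.

2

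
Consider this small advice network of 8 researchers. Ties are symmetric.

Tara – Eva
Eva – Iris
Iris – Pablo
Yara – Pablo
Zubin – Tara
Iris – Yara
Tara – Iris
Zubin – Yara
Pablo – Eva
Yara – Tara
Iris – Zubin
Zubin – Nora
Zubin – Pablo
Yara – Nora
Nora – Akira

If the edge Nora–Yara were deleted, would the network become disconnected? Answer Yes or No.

No

Even without that edge, Nora still reaches Yara via Nora – Zubin – Yara, so the network stays connected. Not a bridge.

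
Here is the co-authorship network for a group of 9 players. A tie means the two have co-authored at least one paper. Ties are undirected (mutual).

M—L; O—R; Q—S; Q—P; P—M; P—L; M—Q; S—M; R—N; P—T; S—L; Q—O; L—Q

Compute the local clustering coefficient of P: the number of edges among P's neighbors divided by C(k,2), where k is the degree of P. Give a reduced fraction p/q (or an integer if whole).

1/2

P's neighbors: L, M, Q, and T (k = 4).
Possible neighbor pairs: C(4,2) = 6. Edges among them: L–M, L–Q, M–Q → e = 3.
Clustering(P) = 3/6 = 1/2.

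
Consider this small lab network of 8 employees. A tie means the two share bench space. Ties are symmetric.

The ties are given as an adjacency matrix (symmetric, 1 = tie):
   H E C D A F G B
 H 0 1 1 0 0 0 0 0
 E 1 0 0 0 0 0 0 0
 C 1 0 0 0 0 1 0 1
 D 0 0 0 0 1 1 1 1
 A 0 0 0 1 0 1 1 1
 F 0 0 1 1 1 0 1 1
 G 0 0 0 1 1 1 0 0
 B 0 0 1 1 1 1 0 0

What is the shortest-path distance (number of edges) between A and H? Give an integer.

3

One shortest route is A – F – C – H, which uses 3 edges, and at distance 2 from A we only reach {C}, which does not include H. So d(A,H) = 3.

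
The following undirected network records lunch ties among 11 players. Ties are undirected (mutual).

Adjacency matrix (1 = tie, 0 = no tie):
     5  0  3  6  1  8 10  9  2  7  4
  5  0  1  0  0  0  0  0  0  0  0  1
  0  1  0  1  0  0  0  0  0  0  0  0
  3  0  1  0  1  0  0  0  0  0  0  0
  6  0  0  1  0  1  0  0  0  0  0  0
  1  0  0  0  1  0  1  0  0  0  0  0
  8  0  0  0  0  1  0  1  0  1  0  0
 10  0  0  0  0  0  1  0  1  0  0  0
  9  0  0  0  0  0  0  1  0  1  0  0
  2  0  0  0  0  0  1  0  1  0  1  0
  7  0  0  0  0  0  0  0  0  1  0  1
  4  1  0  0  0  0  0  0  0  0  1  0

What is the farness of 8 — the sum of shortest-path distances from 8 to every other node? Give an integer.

Distances from 8: 0:4, 1:1, 2:1, 3:3, 4:3, 5:4, 6:2, 7:2, 9:2, 10:1.
Sum = 4 + 1 + 1 + 3 + 3 + 4 + 2 + 2 + 2 + 1 = 23.

23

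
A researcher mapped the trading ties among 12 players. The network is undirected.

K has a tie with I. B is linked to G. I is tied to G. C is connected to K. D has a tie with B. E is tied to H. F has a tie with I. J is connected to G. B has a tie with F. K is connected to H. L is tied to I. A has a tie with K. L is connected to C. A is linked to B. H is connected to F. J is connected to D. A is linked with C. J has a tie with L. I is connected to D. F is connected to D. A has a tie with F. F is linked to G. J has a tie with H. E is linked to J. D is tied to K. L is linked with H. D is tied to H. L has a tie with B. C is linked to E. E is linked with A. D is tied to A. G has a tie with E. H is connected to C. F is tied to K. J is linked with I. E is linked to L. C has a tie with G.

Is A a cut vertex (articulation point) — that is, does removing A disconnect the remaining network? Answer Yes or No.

No

Even without A, every remaining node can still reach every other (the residual graph is connected), so A is not a cut vertex.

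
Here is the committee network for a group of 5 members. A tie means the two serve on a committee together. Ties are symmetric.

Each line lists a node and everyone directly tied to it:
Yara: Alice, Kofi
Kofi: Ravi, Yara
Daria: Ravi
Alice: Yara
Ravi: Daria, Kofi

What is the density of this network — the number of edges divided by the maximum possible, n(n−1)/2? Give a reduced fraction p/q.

2/5

There are 4 edges and 5 nodes, so the maximum possible is C(5,2) = 10.
Density = 4/10 = 2/5.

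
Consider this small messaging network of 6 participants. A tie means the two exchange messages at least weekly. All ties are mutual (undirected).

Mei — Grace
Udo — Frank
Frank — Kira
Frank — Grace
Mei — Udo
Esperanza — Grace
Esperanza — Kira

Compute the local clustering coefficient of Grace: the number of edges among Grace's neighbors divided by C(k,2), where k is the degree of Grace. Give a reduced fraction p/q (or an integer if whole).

0

Grace's neighbors: Esperanza, Frank, and Mei (k = 3).
Possible neighbor pairs: C(3,2) = 3. Edges among them: none → e = 0.
Clustering(Grace) = 0/3 = 0.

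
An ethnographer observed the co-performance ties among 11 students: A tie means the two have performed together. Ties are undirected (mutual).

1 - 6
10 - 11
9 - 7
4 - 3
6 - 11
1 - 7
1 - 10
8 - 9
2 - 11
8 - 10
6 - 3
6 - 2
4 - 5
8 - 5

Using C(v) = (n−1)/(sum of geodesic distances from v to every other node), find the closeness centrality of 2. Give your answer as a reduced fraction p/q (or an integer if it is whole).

Distances from 2: 1:2, 3:2, 4:3, 5:4, 6:1, 7:3, 8:3, 9:4, 10:2, 11:1. Sum = 25.
n = 11, so closeness = 10/25 = 2/5.

2/5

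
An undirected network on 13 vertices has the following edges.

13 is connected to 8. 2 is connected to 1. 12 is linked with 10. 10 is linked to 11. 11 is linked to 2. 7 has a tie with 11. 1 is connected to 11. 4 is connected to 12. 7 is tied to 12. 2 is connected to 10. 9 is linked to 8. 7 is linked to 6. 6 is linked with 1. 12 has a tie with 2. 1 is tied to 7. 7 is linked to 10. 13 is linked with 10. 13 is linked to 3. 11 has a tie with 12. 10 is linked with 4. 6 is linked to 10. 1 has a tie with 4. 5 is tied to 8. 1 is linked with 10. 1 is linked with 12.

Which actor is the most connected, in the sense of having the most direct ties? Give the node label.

Degrees — 1:7, 2:4, 3:1, 4:3, 5:1, 6:3, 7:5, 8:3, 9:1, 10:8, 11:5, 12:6, 13:3.
The maximum is 8, attained only by 10.

10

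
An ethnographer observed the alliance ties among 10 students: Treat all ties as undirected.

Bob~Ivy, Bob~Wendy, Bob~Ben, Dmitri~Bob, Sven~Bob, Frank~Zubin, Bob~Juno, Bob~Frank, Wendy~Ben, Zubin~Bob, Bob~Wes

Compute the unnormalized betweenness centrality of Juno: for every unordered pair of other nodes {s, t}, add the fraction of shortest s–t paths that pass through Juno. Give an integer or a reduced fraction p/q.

0

No shortest path between any pair of other nodes passes through Juno.
Summing the contributions gives betweenness(Juno) = 0.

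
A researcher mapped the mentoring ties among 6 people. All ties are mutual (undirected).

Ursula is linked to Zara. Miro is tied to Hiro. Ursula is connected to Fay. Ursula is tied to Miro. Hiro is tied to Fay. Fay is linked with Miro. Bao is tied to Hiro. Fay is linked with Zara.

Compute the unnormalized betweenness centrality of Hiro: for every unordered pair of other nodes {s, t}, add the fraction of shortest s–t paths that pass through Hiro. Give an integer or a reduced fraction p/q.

4

Pairs whose geodesics pass through Hiro — Bao–Fay: 1; Bao–Zara: 1; Bao–Ursula: 2/2; Bao–Miro: 1.
All other pairs contribute 0.
Summing the contributions gives betweenness(Hiro) = 4.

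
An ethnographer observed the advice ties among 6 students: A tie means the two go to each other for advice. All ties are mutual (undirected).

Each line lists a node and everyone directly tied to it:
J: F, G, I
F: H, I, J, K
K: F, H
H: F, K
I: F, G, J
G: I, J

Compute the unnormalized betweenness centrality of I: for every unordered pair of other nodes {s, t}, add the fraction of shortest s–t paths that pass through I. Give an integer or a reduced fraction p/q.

Pairs whose geodesics pass through I — G–K: 1/2; G–H: 1/2; G–F: 1/2.
All other pairs contribute 0.
Summing the contributions gives betweenness(I) = 3/2.

3/2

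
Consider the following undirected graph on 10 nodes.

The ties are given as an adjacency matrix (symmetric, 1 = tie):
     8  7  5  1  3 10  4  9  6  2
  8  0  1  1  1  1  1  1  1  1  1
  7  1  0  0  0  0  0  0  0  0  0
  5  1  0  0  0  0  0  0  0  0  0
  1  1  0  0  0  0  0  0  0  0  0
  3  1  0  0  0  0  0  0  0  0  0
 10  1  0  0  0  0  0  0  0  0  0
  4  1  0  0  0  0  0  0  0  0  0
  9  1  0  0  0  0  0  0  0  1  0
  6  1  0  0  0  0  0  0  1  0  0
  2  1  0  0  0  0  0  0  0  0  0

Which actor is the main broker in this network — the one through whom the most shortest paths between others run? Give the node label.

Unnormalized betweenness of each node: 1:0, 2:0, 3:0, 4:0, 5:0, 6:0, 7:0, 8:35, 9:0, 10:0.
8 has the largest value, 35, making it the main broker — the node through which the most shortest paths run.

8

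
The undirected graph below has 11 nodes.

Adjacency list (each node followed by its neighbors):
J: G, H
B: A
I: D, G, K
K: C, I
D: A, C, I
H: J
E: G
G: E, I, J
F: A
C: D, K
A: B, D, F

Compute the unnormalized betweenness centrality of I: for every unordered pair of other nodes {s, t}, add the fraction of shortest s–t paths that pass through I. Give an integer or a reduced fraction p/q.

Pairs whose geodesics pass through I — A–K: 1/2; A–H: 1; A–E: 1; A–J: 1; A–G: 1; B–K: 1/2; B–H: 1; B–E: 1; B–J: 1; B–G: 1; K–D: 1/2; K–F: 1/2; K–H: 1; K–E: 1 … (+14 more pairs).
All other pairs contribute 0.
Summing the contributions gives betweenness(I) = 26.

26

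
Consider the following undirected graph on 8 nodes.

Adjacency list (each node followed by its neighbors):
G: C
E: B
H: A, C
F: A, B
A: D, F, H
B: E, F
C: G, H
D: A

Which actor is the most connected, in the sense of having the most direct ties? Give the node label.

A

Degrees — A:3, B:2, C:2, D:1, E:1, F:2, G:1, H:2.
The maximum is 3, attained only by A.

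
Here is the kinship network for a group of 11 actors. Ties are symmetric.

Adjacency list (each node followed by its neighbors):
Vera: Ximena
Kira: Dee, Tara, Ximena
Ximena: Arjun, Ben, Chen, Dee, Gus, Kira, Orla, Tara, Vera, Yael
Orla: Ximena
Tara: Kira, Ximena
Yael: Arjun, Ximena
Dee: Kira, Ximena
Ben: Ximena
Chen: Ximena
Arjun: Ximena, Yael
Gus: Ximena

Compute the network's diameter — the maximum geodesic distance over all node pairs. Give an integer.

Eccentricity of each node (its greatest distance to any other): Arjun:2, Ben:2, Chen:2, Dee:2, Gus:2, Kira:2, Orla:2, Tara:2, Vera:2, Ximena:1, Yael:2.
The maximum eccentricity is 2, realized for instance by the pair Dee–Tara via Dee – Ximena – Tara. So the diameter is 2.

2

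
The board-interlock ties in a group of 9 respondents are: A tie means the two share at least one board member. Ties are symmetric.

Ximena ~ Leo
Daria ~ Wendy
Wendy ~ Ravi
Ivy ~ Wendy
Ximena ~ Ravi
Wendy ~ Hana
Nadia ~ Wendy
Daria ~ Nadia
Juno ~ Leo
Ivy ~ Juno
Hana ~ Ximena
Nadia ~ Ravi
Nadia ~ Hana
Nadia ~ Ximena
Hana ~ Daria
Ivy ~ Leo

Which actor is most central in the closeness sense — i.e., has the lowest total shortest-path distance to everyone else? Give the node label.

Farness (sum of distances to all others) for each node — Daria:15, Hana:13, Ivy:13, Juno:18, Leo:14, Nadia:12, Ravi:14, Wendy:11, Ximena:12.
The smallest farness is 11, for Wendy, so Wendy has the highest closeness.

Wendy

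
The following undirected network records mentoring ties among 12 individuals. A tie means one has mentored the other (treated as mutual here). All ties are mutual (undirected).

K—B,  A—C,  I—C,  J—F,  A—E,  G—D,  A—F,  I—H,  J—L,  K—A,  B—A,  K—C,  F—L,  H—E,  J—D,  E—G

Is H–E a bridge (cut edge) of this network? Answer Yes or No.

No

Even without that edge, H still reaches E via H – I – C – A – E, so the network stays connected. Not a bridge.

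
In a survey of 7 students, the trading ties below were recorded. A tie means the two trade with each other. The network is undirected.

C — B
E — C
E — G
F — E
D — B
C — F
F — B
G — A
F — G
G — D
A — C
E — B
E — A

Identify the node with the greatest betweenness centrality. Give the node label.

G

Unnormalized betweenness of each node: A:1/3, B:2, C:5/6, D:1/3, E:3/2, F:2/3, G:7/3.
G has the largest value, 7/3, making it the main broker — the node through which the most shortest paths run.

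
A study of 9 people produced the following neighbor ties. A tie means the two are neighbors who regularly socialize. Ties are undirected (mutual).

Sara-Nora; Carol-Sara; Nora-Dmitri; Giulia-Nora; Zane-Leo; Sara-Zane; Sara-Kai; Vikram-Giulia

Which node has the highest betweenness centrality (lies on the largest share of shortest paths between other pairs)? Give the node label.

Sara

Unnormalized betweenness of each node: Carol:0, Dmitri:0, Giulia:7, Kai:0, Leo:0, Nora:17, Sara:21, Vikram:0, Zane:7.
Sara has the largest value, 21, making it the main broker — the node through which the most shortest paths run.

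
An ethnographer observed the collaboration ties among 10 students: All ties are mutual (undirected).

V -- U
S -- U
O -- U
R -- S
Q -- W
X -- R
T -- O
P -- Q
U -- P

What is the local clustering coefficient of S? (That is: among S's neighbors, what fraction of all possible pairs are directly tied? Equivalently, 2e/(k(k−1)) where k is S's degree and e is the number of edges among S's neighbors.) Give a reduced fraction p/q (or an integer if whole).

0

S's neighbors: R and U (k = 2).
Possible neighbor pairs: C(2,2) = 1. Edges among them: none → e = 0.
Clustering(S) = 0/1.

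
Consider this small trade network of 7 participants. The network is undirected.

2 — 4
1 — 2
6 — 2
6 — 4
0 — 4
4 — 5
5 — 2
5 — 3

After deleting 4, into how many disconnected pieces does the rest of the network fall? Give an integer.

2

Without 4, the remaining ties split the others into: {0}; {1, 2, 3, 5, 6}.
That's 2 separate components.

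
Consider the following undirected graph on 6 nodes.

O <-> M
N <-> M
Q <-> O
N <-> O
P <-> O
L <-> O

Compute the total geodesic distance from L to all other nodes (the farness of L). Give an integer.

9

Distances from L: M:2, N:2, O:1, P:2, Q:2.
Sum = 2 + 2 + 1 + 2 + 2 = 9.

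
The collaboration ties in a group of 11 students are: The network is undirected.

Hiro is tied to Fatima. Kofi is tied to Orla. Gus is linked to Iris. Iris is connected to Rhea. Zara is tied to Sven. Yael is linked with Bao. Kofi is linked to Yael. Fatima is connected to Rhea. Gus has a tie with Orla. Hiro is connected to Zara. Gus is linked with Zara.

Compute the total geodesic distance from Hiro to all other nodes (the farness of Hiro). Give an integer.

29

Distances from Hiro: Bao:6, Fatima:1, Gus:2, Iris:3, Kofi:4, Orla:3, Rhea:2, Sven:2, Yael:5, Zara:1.
Sum = 6 + 1 + 2 + 3 + 4 + 3 + 2 + 2 + 5 + 1 = 29.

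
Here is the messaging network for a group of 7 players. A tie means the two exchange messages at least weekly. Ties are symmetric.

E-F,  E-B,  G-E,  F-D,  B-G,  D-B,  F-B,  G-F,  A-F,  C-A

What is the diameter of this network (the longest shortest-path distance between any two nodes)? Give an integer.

3

Eccentricity of each node (its greatest distance to any other): A:2, B:3, C:3, D:3, E:3, F:2, G:3.
The maximum eccentricity is 3, realized for instance by the pair G–C via G – F – A – C. So the diameter is 3.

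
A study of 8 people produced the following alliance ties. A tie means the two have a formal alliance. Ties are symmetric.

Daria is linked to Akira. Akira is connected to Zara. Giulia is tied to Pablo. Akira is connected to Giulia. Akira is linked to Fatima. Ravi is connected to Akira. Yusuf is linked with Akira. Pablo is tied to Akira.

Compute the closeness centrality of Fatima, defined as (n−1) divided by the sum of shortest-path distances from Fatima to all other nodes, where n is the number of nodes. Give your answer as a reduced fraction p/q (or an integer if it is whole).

Distances from Fatima: Akira:1, Daria:2, Giulia:2, Pablo:2, Ravi:2, Yusuf:2, Zara:2. Sum = 13.
n = 8, so closeness = 7/13.

7/13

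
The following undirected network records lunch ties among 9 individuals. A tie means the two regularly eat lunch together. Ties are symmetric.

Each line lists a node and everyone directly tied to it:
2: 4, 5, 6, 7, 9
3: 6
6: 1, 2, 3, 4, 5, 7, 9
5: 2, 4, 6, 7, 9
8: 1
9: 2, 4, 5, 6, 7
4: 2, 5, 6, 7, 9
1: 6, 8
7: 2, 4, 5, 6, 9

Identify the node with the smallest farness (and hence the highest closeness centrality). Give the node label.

Farness (sum of distances to all others) for each node — 1:14, 2:12, 3:16, 4:12, 5:12, 6:9, 7:12, 8:21, 9:12.
The smallest farness is 9, for 6, so 6 has the highest closeness.

6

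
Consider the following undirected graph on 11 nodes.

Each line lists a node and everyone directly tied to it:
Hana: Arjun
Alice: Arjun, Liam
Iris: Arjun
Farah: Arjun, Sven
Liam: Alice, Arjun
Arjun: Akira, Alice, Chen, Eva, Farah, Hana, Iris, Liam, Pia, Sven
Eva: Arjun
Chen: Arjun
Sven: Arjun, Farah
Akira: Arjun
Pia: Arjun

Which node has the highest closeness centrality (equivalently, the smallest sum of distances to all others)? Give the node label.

Farness (sum of distances to all others) for each node — Akira:19, Alice:18, Arjun:10, Chen:19, Eva:19, Farah:18, Hana:19, Iris:19, Liam:18, Pia:19, Sven:18.
The smallest farness is 10, for Arjun, so Arjun has the highest closeness.

Arjun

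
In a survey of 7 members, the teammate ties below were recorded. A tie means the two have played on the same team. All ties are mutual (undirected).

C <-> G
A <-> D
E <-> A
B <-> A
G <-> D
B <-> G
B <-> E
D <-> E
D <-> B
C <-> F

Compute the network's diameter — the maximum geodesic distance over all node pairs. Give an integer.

4

Eccentricity of each node (its greatest distance to any other): A:4, B:3, C:3, D:3, E:4, F:4, G:2.
The maximum eccentricity is 4, realized for instance by the pair F–E via F – C – G – D – E. So the diameter is 4.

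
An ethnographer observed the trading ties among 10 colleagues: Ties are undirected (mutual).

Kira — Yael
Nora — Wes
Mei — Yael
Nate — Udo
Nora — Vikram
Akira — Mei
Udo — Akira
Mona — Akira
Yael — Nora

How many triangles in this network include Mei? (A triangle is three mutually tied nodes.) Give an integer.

Mei's neighbors are Akira and Yael, but none of them are tied to each other, so no triangle contains Mei.

0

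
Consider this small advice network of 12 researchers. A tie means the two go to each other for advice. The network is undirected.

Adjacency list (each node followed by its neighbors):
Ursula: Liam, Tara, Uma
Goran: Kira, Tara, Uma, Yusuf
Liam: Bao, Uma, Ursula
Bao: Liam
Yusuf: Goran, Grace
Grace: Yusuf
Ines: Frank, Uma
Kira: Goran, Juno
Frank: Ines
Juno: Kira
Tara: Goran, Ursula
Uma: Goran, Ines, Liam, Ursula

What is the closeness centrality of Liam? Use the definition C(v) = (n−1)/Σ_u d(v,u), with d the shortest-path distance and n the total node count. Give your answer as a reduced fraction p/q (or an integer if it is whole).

Distances from Liam: Bao:1, Frank:3, Goran:2, Grace:4, Ines:2, Juno:4, Kira:3, Tara:2, Uma:1, Ursula:1, Yusuf:3. Sum = 26.
n = 12, so closeness = 11/26.

11/26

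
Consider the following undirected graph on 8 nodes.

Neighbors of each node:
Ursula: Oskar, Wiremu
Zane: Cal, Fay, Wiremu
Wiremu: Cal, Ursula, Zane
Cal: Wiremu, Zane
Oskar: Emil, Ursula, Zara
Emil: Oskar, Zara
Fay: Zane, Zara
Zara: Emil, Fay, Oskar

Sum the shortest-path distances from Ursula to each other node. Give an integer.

13

Distances from Ursula: Cal:2, Emil:2, Fay:3, Oskar:1, Wiremu:1, Zane:2, Zara:2.
Sum = 2 + 2 + 3 + 1 + 1 + 2 + 2 = 13.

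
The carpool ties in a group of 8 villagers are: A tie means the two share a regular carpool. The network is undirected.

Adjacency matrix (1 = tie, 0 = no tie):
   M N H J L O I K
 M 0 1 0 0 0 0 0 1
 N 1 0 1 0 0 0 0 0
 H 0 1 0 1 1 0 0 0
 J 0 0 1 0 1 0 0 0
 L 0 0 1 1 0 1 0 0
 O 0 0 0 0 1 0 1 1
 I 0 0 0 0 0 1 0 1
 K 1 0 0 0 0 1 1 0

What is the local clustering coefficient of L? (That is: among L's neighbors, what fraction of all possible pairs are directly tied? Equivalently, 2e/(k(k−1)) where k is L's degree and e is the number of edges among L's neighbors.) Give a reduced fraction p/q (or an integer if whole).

1/3

L's neighbors: H, J, and O (k = 3).
Possible neighbor pairs: C(3,2) = 3. Edges among them: H–J → e = 1.
Clustering(L) = 1/3.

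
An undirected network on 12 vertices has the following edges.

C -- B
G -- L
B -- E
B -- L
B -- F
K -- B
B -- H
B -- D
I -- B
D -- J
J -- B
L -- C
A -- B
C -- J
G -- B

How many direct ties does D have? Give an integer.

2

D is directly tied to B and J. That is 2 neighbors, so the degree of D is 2.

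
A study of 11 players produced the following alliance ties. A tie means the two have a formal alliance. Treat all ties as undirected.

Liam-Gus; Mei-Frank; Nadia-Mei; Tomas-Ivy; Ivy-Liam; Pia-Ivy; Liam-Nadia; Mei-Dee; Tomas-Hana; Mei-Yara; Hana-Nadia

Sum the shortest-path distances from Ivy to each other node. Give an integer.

24

Distances from Ivy: Dee:4, Frank:4, Gus:2, Hana:2, Liam:1, Mei:3, Nadia:2, Pia:1, Tomas:1, Yara:4.
Sum = 4 + 4 + 2 + 2 + 1 + 3 + 2 + 1 + 1 + 4 = 24.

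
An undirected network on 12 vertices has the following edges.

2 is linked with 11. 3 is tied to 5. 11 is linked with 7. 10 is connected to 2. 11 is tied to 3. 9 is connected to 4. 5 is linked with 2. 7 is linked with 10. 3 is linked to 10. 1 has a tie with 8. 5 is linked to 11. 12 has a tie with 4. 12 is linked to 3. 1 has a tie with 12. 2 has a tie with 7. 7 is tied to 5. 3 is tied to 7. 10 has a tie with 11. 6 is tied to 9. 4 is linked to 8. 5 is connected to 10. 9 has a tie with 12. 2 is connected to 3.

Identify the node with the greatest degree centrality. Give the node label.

Degrees — 1:2, 2:5, 3:6, 4:3, 5:5, 6:1, 7:5, 8:2, 9:3, 10:5, 11:5, 12:4.
The maximum is 6, attained only by 3.

3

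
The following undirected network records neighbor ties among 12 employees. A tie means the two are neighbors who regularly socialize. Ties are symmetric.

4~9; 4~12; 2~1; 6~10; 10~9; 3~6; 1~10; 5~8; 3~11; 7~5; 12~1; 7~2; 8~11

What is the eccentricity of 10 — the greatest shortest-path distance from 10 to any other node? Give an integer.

4

Distances from 10: 1:1, 2:2, 3:2, 4:2, 5:4, 6:1, 7:3, 8:4, 9:1, 11:3, 12:2.
The largest is 4 (to 5 and 8), so the eccentricity of 10 is 4.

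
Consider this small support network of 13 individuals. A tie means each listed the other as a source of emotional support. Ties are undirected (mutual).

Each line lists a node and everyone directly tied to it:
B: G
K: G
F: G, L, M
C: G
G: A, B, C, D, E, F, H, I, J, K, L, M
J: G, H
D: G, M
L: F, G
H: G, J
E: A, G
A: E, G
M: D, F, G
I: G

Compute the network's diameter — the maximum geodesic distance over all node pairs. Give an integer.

Eccentricity of each node (its greatest distance to any other): A:2, B:2, C:2, D:2, E:2, F:2, G:1, H:2, I:2, J:2, K:2, L:2, M:2.
The maximum eccentricity is 2, realized for instance by the pair B–L via B – G – L. So the diameter is 2.

2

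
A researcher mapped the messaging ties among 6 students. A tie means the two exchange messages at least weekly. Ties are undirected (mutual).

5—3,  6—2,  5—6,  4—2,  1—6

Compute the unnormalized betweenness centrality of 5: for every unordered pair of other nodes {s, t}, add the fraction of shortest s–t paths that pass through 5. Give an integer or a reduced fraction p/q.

Pairs whose geodesics pass through 5 — 6–3: 1; 1–3: 1; 4–3: 1; 2–3: 1.
All other pairs contribute 0.
Summing the contributions gives betweenness(5) = 4.

4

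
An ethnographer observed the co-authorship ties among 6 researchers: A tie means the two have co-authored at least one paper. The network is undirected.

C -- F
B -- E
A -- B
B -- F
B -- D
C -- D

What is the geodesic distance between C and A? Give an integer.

One shortest route is C – D – B – A, which uses 3 edges, and at distance 2 from C we only reach {B}, which does not include A. So d(C,A) = 3.

3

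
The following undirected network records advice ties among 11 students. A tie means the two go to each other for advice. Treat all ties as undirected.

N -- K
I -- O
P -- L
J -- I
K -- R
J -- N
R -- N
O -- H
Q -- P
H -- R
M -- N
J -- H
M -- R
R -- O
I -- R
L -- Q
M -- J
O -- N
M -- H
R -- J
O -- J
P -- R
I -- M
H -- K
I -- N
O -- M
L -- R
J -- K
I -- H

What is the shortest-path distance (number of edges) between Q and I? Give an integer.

One shortest route is Q – L – R – I, which uses 3 edges, and at distance 2 from Q we only reach {R}, which does not include I. So d(Q,I) = 3.

3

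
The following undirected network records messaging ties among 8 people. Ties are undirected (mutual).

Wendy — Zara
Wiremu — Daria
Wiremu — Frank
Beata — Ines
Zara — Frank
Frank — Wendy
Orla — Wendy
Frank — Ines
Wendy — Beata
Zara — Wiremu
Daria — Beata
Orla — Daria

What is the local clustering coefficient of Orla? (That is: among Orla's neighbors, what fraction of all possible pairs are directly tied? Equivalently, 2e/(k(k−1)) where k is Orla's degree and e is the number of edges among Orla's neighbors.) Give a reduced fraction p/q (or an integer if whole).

0

Orla's neighbors: Daria and Wendy (k = 2).
Possible neighbor pairs: C(2,2) = 1. Edges among them: none → e = 0.
Clustering(Orla) = 0/1.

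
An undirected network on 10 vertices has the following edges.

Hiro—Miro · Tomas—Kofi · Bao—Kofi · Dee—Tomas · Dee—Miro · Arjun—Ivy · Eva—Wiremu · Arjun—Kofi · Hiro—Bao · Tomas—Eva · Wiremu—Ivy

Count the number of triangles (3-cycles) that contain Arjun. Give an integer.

Arjun's neighbors are Ivy and Kofi, but none of them are tied to each other, so no triangle contains Arjun.

0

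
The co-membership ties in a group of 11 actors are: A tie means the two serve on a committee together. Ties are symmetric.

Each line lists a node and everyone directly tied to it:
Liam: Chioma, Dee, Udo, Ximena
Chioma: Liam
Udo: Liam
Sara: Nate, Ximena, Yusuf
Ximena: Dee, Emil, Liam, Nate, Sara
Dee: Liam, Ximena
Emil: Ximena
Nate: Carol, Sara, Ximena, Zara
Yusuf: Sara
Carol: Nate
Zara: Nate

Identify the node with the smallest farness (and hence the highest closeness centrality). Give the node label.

Farness (sum of distances to all others) for each node — Carol:27, Chioma:28, Dee:21, Emil:24, Liam:19, Nate:18, Sara:19, Udo:28, Ximena:15, Yusuf:28, Zara:27.
The smallest farness is 15, for Ximena, so Ximena has the highest closeness.

Ximena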